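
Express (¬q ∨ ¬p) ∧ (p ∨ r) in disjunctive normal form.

(¬q ∨ ¬p) ∧ (p ∨ r)
≡ (¬q ∧ p) ∨ (¬q ∧ r) ∨ (¬p ∧ p) ∨ (¬p ∧ r)
≡ (¬q ∧ p) ∨ (¬q ∧ r) ∨ (¬p ∧ r)

(¬q ∧ p) ∨ (¬q ∧ r) ∨ (¬p ∧ r)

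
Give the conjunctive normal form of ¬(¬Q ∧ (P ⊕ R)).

(Q ∨ ¬P ∨ R) ∧ (Q ∨ ¬R ∨ P)

¬(¬Q ∧ (P ⊕ R))
⇔ ¬(¬Q ∧ (P ∨ R) ∧ ¬(P ∧ R))   — expand ⊕
⇔ ¬¬Q ∨ ¬(P ∨ R) ∨ ¬¬(P ∧ R)   — De Morgan
⇔ Q ∨ ¬(P ∨ R) ∨ ¬¬(P ∧ R)   — double negation
⇔ Q ∨ (¬P ∧ ¬R) ∨ ¬¬(P ∧ R)   — De Morgan
⇔ Q ∨ (¬P ∧ ¬R) ∨ (P ∧ R)   — double negation
⇔ (Q ∨ ¬P ∨ P) ∧ (Q ∨ ¬P ∨ R) ∧ (Q ∨ ¬R ∨ P) ∧ (Q ∨ ¬R ∨ R)   — distribute ∨ over ∧
⇔ (Q ∨ ¬P ∨ R) ∧ (Q ∨ ¬R ∨ P)   — simplify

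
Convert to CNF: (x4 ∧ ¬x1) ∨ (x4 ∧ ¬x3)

(x4 ∧ ¬x1) ∨ (x4 ∧ ¬x3)
⇔ (x4 ∨ x4) ∧ (x4 ∨ ¬x3) ∧ (¬x1 ∨ x4) ∧ (¬x1 ∨ ¬x3)   — distribute ∨ over ∧
⇔ x4 ∧ (¬x1 ∨ ¬x3)   — simplify

x4 ∧ (¬x1 ∨ ¬x3)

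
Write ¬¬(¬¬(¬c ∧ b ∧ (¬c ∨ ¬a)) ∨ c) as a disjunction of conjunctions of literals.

(¬c ∧ b) ∨ c

¬¬(¬¬(¬c ∧ b ∧ (¬c ∨ ¬a)) ∨ c)
≡ ¬¬(¬c ∧ b ∧ (¬c ∨ ¬a)) ∨ c   [double negation]
≡ (¬c ∧ b ∧ (¬c ∨ ¬a)) ∨ c   [double negation]
≡ (¬c ∧ b ∧ ¬c) ∨ (¬c ∧ b ∧ ¬a) ∨ c   [distribute ∧ over ∨]
≡ (¬c ∧ b) ∨ c   [simplify]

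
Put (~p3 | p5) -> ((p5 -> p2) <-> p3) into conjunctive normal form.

(~p3 | p5) -> ((p5 -> p2) <-> p3)
≡ ~(~p3 | p5) | ((p5 -> p2) <-> p3)   [eliminate ->]
≡ ~(~p3 | p5) | (((p5 -> p2) -> p3) & (p3 -> (p5 -> p2)))   [eliminate <->]
≡ ~(~p3 | p5) | ((~(p5 -> p2) | p3) & (p3 -> (p5 -> p2)))   [eliminate ->]
≡ ~(~p3 | p5) | ((~(~p5 | p2) | p3) & (p3 -> (p5 -> p2)))   [eliminate ->]
≡ ~(~p3 | p5) | ((~(~p5 | p2) | p3) & (~p3 | (p5 -> p2)))   [eliminate ->]
≡ ~(~p3 | p5) | ((~(~p5 | p2) | p3) & (~p3 | ~p5 | p2))   [eliminate ->]
≡ (~~p3 & ~p5) | ((~(~p5 | p2) | p3) & (~p3 | ~p5 | p2))   [De Morgan]
≡ (p3 & ~p5) | ((~(~p5 | p2) | p3) & (~p3 | ~p5 | p2))   [double negation]
≡ (p3 & ~p5) | (((~~p5 & ~p2) | p3) & (~p3 | ~p5 | p2))   [De Morgan]
≡ (p3 & ~p5) | (((p5 & ~p2) | p3) & (~p3 | ~p5 | p2))   [double negation]
≡ (p3 | p5 | p3) & (p3 | ~p2 | p3) & (p3 | ~p3 | ~p5 | p2) & (~p5 | p5 | p3) & (~p5 | ~p2 | p3) & (~p5 | ~p3 | ~p5 | p2)   [distribute | over &]
≡ (p3 | p5) & (p3 | ~p2) & (~p5 | ~p3 | p2)   [simplify]

(p3 | p5) & (p3 | ~p2) & (~p5 | ~p3 | p2)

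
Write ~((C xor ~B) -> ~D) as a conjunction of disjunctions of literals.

~((C xor ~B) -> ~D)
⇔ ~(~(C xor ~B) | ~D)   [eliminate ->]
⇔ ~(~((C | ~B) & ~(C & ~B)) | ~D)   [expand xor]
⇔ ~~((C | ~B) & ~(C & ~B)) & ~~D   [De Morgan]
⇔ (C | ~B) & ~(C & ~B) & ~~D   [double negation]
⇔ (C | ~B) & (~C | ~~B) & ~~D   [De Morgan]
⇔ (C | ~B) & (~C | B) & ~~D   [double negation]
⇔ (C | ~B) & (~C | B) & D   [double negation]

(C | ~B) & (~C | B) & D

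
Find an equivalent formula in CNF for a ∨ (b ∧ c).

a ∨ (b ∧ c)
= (a ∨ b) ∧ (a ∨ c)

(a ∨ b) ∧ (a ∨ c)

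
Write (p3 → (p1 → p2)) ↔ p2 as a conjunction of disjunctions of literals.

(p3 ∨ p2) ∧ (p1 ∨ p2)

(p3 → (p1 → p2)) ↔ p2
≡ ((p3 → (p1 → p2)) → p2) ∧ (p2 → (p3 → (p1 → p2)))   [eliminate ↔]
≡ (¬(p3 → (p1 → p2)) ∨ p2) ∧ (p2 → (p3 → (p1 → p2)))   [eliminate →]
≡ (¬(¬p3 ∨ (p1 → p2)) ∨ p2) ∧ (p2 → (p3 → (p1 → p2)))   [eliminate →]
≡ (¬(¬p3 ∨ ¬p1 ∨ p2) ∨ p2) ∧ (p2 → (p3 → (p1 → p2)))   [eliminate →]
≡ (¬(¬p3 ∨ ¬p1 ∨ p2) ∨ p2) ∧ (¬p2 ∨ (p3 → (p1 → p2)))   [eliminate →]
≡ (¬(¬p3 ∨ ¬p1 ∨ p2) ∨ p2) ∧ (¬p2 ∨ ¬p3 ∨ (p1 → p2))   [eliminate →]
≡ (¬(¬p3 ∨ ¬p1 ∨ p2) ∨ p2) ∧ (¬p2 ∨ ¬p3 ∨ ¬p1 ∨ p2)   [eliminate →]
≡ ((¬¬p3 ∧ ¬¬p1 ∧ ¬p2) ∨ p2) ∧ (¬p2 ∨ ¬p3 ∨ ¬p1 ∨ p2)   [De Morgan]
≡ ((p3 ∧ ¬¬p1 ∧ ¬p2) ∨ p2) ∧ (¬p2 ∨ ¬p3 ∨ ¬p1 ∨ p2)   [double negation]
≡ ((p3 ∧ p1 ∧ ¬p2) ∨ p2) ∧ (¬p2 ∨ ¬p3 ∨ ¬p1 ∨ p2)   [double negation]
≡ (p3 ∨ p2) ∧ (p1 ∨ p2) ∧ (¬p2 ∨ p2) ∧ (¬p2 ∨ ¬p3 ∨ ¬p1 ∨ p2)   [distribute ∨ over ∧]
≡ (p3 ∨ p2) ∧ (p1 ∨ p2)   [simplify]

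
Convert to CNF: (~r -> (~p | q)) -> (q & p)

(~r -> (~p | q)) -> (q & p)
= ~(~r -> (~p | q)) | (q & p)   [eliminate ->]
= ~(~~r | ~p | q) | (q & p)   [eliminate ->]
= (~~~r & ~~p & ~q) | (q & p)   [De Morgan]
= (~r & ~~p & ~q) | (q & p)   [double negation]
= (~r & p & ~q) | (q & p)   [double negation]
= (~r | q) & (~r | p) & (p | q) & (p | p) & (~q | q) & (~q | p)   [distribute | over &]
= (~r | q) & p   [simplify]

(~r | q) & p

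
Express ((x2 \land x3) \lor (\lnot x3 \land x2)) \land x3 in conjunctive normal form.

x2 \land x3

((x2 \land x3) \lor (\lnot x3 \land x2)) \land x3
≡ (x2 \lor \lnot x3) \land (x2 \lor x2) \land (x3 \lor \lnot x3) \land (x3 \lor x2) \land x3   [distribute \lor over \land]
≡ x2 \land x3   [simplify]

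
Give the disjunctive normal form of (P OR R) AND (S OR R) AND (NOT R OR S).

(P AND S) OR (R AND S)

(P OR R) AND (S OR R) AND (NOT R OR S)
= (P AND S AND NOT R) OR (P AND S AND S) OR (P AND R AND NOT R) OR (P AND R AND S) OR (R AND S AND NOT R) OR (R AND S AND S) OR (R AND R AND NOT R) OR (R AND R AND S)   [distribute AND over OR]
= (P AND S) OR (R AND S)   [simplify]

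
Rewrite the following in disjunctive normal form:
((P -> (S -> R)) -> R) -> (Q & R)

(~P & ~R) | (~S & ~R) | (Q & R)

((P -> (S -> R)) -> R) -> (Q & R)
⇔ ~((P -> (S -> R)) -> R) | (Q & R)   [eliminate ->]
⇔ ~(~(P -> (S -> R)) | R) | (Q & R)   [eliminate ->]
⇔ ~(~(~P | (S -> R)) | R) | (Q & R)   [eliminate ->]
⇔ ~(~(~P | ~S | R) | R) | (Q & R)   [eliminate ->]
⇔ (~~(~P | ~S | R) & ~R) | (Q & R)   [De Morgan]
⇔ ((~P | ~S | R) & ~R) | (Q & R)   [double negation]
⇔ (~P & ~R) | (~S & ~R) | (R & ~R) | (Q & R)   [distribute & over |]
⇔ (~P & ~R) | (~S & ~R) | (Q & R)   [simplify]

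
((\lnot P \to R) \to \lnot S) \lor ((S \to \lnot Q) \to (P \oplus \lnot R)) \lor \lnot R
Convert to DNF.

((\lnot P \to R) \to \lnot S) \lor ((S \to \lnot Q) \to (P \oplus \lnot R)) \lor \lnot R
≡ \lnot (\lnot P \to R) \lor \lnot S \lor ((S \to \lnot Q) \to (P \oplus \lnot R)) \lor \lnot R   — eliminate \to
≡ \lnot (\lnot \lnot P \lor R) \lor \lnot S \lor ((S \to \lnot Q) \to (P \oplus \lnot R)) \lor \lnot R   — eliminate \to
≡ \lnot (\lnot \lnot P \lor R) \lor \lnot S \lor \lnot (S \to \lnot Q) \lor (P \oplus \lnot R) \lor \lnot R   — eliminate \to
≡ \lnot (\lnot \lnot P \lor R) \lor \lnot S \lor \lnot (\lnot S \lor \lnot Q) \lor (P \oplus \lnot R) \lor \lnot R   — eliminate \to
≡ \lnot (\lnot \lnot P \lor R) \lor \lnot S \lor \lnot (\lnot S \lor \lnot Q) \lor (P \land \lnot \lnot R) \lor (\lnot P \land \lnot R) \lor \lnot R   — expand \oplus
≡ (\lnot \lnot \lnot P \land \lnot R) \lor \lnot S \lor \lnot (\lnot S \lor \lnot Q) \lor (P \land \lnot \lnot R) \lor (\lnot P \land \lnot R) \lor \lnot R   — De Morgan
≡ (\lnot P \land \lnot R) \lor \lnot S \lor \lnot (\lnot S \lor \lnot Q) \lor (P \land \lnot \lnot R) \lor (\lnot P \land \lnot R) \lor \lnot R   — double negation
≡ (\lnot P \land \lnot R) \lor \lnot S \lor (\lnot \lnot S \land \lnot \lnot Q) \lor (P \land \lnot \lnot R) \lor (\lnot P \land \lnot R) \lor \lnot R   — De Morgan
≡ (\lnot P \land \lnot R) \lor \lnot S \lor (S \land \lnot \lnot Q) \lor (P \land \lnot \lnot R) \lor (\lnot P \land \lnot R) \lor \lnot R   — double negation
≡ (\lnot P \land \lnot R) \lor \lnot S \lor (S \land Q) \lor (P \land \lnot \lnot R) \lor (\lnot P \land \lnot R) \lor \lnot R   — double negation
≡ (\lnot P \land \lnot R) \lor \lnot S \lor (S \land Q) \lor (P \land R) \lor (\lnot P \land \lnot R) \lor \lnot R   — double negation
≡ \lnot S \lor (S \land Q) \lor (P \land R) \lor \lnot R   — simplify

\lnot S \lor (S \land Q) \lor (P \land R) \lor \lnot R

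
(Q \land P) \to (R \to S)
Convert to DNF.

(Q \land P) \to (R \to S)
≡ \lnot (Q \land P) \lor (R \to S)   [eliminate \to]
≡ \lnot (Q \land P) \lor \lnot R \lor S   [eliminate \to]
≡ \lnot Q \lor \lnot P \lor \lnot R \lor S   [De Morgan]

\lnot Q \lor \lnot P \lor \lnot R \lor S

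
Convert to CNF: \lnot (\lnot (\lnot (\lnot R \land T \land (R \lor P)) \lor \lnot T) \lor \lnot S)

\lnot (\lnot (\lnot (\lnot R \land T \land (R \lor P)) \lor \lnot T) \lor \lnot S)
≡ \lnot \lnot (\lnot (\lnot R \land T \land (R \lor P)) \lor \lnot T) \land \lnot \lnot S   [De Morgan]
≡ (\lnot (\lnot R \land T \land (R \lor P)) \lor \lnot T) \land \lnot \lnot S   [double negation]
≡ (\lnot \lnot R \lor \lnot T \lor \lnot (R \lor P) \lor \lnot T) \land \lnot \lnot S   [De Morgan]
≡ (R \lor \lnot T \lor \lnot (R \lor P) \lor \lnot T) \land \lnot \lnot S   [double negation]
≡ (R \lor \lnot T \lor (\lnot R \land \lnot P) \lor \lnot T) \land \lnot \lnot S   [De Morgan]
≡ (R \lor \lnot T \lor (\lnot R \land \lnot P) \lor \lnot T) \land S   [double negation]
≡ (R \lor \lnot T \lor \lnot R \lor \lnot T) \land (R \lor \lnot T \lor \lnot P \lor \lnot T) \land S   [distribute \lor over \land]
≡ (R \lor \lnot T \lor \lnot P) \land S   [simplify]

(R \lor \lnot T \lor \lnot P) \land S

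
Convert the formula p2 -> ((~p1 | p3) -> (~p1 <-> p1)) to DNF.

p2 -> ((~p1 | p3) -> (~p1 <-> p1))
= ~p2 | ((~p1 | p3) -> (~p1 <-> p1))   — eliminate ->
= ~p2 | ~(~p1 | p3) | (~p1 <-> p1)   — eliminate ->
= ~p2 | ~(~p1 | p3) | ((~p1 -> p1) & (p1 -> ~p1))   — eliminate <->
= ~p2 | ~(~p1 | p3) | ((~~p1 | p1) & (p1 -> ~p1))   — eliminate ->
= ~p2 | ~(~p1 | p3) | ((~~p1 | p1) & (~p1 | ~p1))   — eliminate ->
= ~p2 | (~~p1 & ~p3) | ((~~p1 | p1) & (~p1 | ~p1))   — De Morgan
= ~p2 | (p1 & ~p3) | ((~~p1 | p1) & (~p1 | ~p1))   — double negation
= ~p2 | (p1 & ~p3) | ((p1 | p1) & (~p1 | ~p1))   — double negation
= ~p2 | (p1 & ~p3) | (p1 & ~p1) | (p1 & ~p1) | (p1 & ~p1) | (p1 & ~p1)   — distribute & over |
= ~p2 | (p1 & ~p3)   — simplify

~p2 | (p1 & ~p3)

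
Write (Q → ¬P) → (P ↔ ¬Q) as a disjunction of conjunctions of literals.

(Q ∧ P) ∨ (¬P ∧ Q) ∨ (¬Q ∧ P)

(Q → ¬P) → (P ↔ ¬Q)
⇔ ¬(Q → ¬P) ∨ (P ↔ ¬Q)   [eliminate →]
⇔ ¬(¬Q ∨ ¬P) ∨ (P ↔ ¬Q)   [eliminate →]
⇔ ¬(¬Q ∨ ¬P) ∨ ((P → ¬Q) ∧ (¬Q → P))   [eliminate ↔]
⇔ ¬(¬Q ∨ ¬P) ∨ ((¬P ∨ ¬Q) ∧ (¬Q → P))   [eliminate →]
⇔ ¬(¬Q ∨ ¬P) ∨ ((¬P ∨ ¬Q) ∧ (¬¬Q ∨ P))   [eliminate →]
⇔ (¬¬Q ∧ ¬¬P) ∨ ((¬P ∨ ¬Q) ∧ (¬¬Q ∨ P))   [De Morgan]
⇔ (Q ∧ ¬¬P) ∨ ((¬P ∨ ¬Q) ∧ (¬¬Q ∨ P))   [double negation]
⇔ (Q ∧ P) ∨ ((¬P ∨ ¬Q) ∧ (¬¬Q ∨ P))   [double negation]
⇔ (Q ∧ P) ∨ ((¬P ∨ ¬Q) ∧ (Q ∨ P))   [double negation]
⇔ (Q ∧ P) ∨ (¬P ∧ Q) ∨ (¬P ∧ P) ∨ (¬Q ∧ Q) ∨ (¬Q ∧ P)   [distribute ∧ over ∨]
⇔ (Q ∧ P) ∨ (¬P ∧ Q) ∨ (¬Q ∧ P)   [simplify]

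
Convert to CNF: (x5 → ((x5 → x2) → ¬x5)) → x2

(x5 → ((x5 → x2) → ¬x5)) → x2
= ¬(x5 → ((x5 → x2) → ¬x5)) ∨ x2   — eliminate →
= ¬(¬x5 ∨ ((x5 → x2) → ¬x5)) ∨ x2   — eliminate →
= ¬(¬x5 ∨ ¬(x5 → x2) ∨ ¬x5) ∨ x2   — eliminate →
= ¬(¬x5 ∨ ¬(¬x5 ∨ x2) ∨ ¬x5) ∨ x2   — eliminate →
= (¬¬x5 ∧ ¬¬(¬x5 ∨ x2) ∧ ¬¬x5) ∨ x2   — De Morgan
= (x5 ∧ ¬¬(¬x5 ∨ x2) ∧ ¬¬x5) ∨ x2   — double negation
= (x5 ∧ (¬x5 ∨ x2) ∧ ¬¬x5) ∨ x2   — double negation
= (x5 ∧ (¬x5 ∨ x2) ∧ x5) ∨ x2   — double negation
= (x5 ∨ x2) ∧ (¬x5 ∨ x2 ∨ x2) ∧ (x5 ∨ x2)   — distribute ∨ over ∧
= (x5 ∨ x2) ∧ (¬x5 ∨ x2)   — simplify

(x5 ∨ x2) ∧ (¬x5 ∨ x2)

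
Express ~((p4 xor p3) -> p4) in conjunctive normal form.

(p4 | p3) & ~p4

~((p4 xor p3) -> p4)
≡ ~(~(p4 xor p3) | p4)
≡ ~(~((p4 | p3) & ~(p4 & p3)) | p4)
≡ ~~((p4 | p3) & ~(p4 & p3)) & ~p4
≡ (p4 | p3) & ~(p4 & p3) & ~p4
≡ (p4 | p3) & (~p4 | ~p3) & ~p4
≡ (p4 | p3) & ~p4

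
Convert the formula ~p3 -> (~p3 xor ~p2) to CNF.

p3 | p2

~p3 -> (~p3 xor ~p2)
≡ ~~p3 | (~p3 xor ~p2)   [eliminate ->]
≡ ~~p3 | ((~p3 | ~p2) & ~(~p3 & ~p2))   [expand xor]
≡ p3 | ((~p3 | ~p2) & ~(~p3 & ~p2))   [double negation]
≡ p3 | ((~p3 | ~p2) & (~~p3 | ~~p2))   [De Morgan]
≡ p3 | ((~p3 | ~p2) & (p3 | ~~p2))   [double negation]
≡ p3 | ((~p3 | ~p2) & (p3 | p2))   [double negation]
≡ (p3 | ~p3 | ~p2) & (p3 | p3 | p2)   [distribute | over &]
≡ p3 | p2   [simplify]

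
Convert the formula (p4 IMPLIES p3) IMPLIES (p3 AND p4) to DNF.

(p4 AND NOT p3) OR (p3 AND p4)

(p4 IMPLIES p3) IMPLIES (p3 AND p4)
≡ NOT (p4 IMPLIES p3) OR (p3 AND p4)
≡ NOT (NOT p4 OR p3) OR (p3 AND p4)
≡ (NOT NOT p4 AND NOT p3) OR (p3 AND p4)
≡ (p4 AND NOT p3) OR (p3 AND p4)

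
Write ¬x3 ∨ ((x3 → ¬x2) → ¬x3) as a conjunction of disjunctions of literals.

¬x3 ∨ ((x3 → ¬x2) → ¬x3)
≡ ¬x3 ∨ ¬(x3 → ¬x2) ∨ ¬x3   (eliminate →)
≡ ¬x3 ∨ ¬(¬x3 ∨ ¬x2) ∨ ¬x3   (eliminate →)
≡ ¬x3 ∨ ¬¬x3 ∧ ¬¬x2 ∨ ¬x3   (De Morgan)
≡ ¬x3 ∨ x3 ∧ ¬¬x2 ∨ ¬x3   (double negation)
≡ ¬x3 ∨ x3 ∧ x2 ∨ ¬x3   (double negation)
≡ (¬x3 ∨ x3 ∨ ¬x3) ∧ (¬x3 ∨ x2 ∨ ¬x3)   (distribute ∨ over ∧)
≡ ¬x3 ∨ x2   (simplify)

¬x3 ∨ x2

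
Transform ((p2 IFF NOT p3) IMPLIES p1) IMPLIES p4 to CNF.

((p2 IFF NOT p3) IMPLIES p1) IMPLIES p4
≡ NOT ((p2 IFF NOT p3) IMPLIES p1) OR p4   [eliminate IMPLIES]
≡ NOT (NOT (p2 IFF NOT p3) OR p1) OR p4   [eliminate IMPLIES]
≡ NOT (NOT ((p2 IMPLIES NOT p3) AND (NOT p3 IMPLIES p2)) OR p1) OR p4   [eliminate IFF]
≡ NOT (NOT ((NOT p2 OR NOT p3) AND (NOT p3 IMPLIES p2)) OR p1) OR p4   [eliminate IMPLIES]
≡ NOT (NOT ((NOT p2 OR NOT p3) AND (NOT NOT p3 OR p2)) OR p1) OR p4   [eliminate IMPLIES]
≡ (NOT NOT ((NOT p2 OR NOT p3) AND (NOT NOT p3 OR p2)) AND NOT p1) OR p4   [De Morgan]
≡ ((NOT p2 OR NOT p3) AND (NOT NOT p3 OR p2) AND NOT p1) OR p4   [double negation]
≡ ((NOT p2 OR NOT p3) AND (p3 OR p2) AND NOT p1) OR p4   [double negation]
≡ (NOT p2 OR NOT p3 OR p4) AND (p3 OR p2 OR p4) AND (NOT p1 OR p4)   [distribute OR over AND]

(NOT p2 OR NOT p3 OR p4) AND (p3 OR p2 OR p4) AND (NOT p1 OR p4)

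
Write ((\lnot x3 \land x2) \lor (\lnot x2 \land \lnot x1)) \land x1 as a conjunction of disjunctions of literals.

((\lnot x3 \land x2) \lor (\lnot x2 \land \lnot x1)) \land x1
≡ (\lnot x3 \lor \lnot x2) \land (\lnot x3 \lor \lnot x1) \land (x2 \lor \lnot x2) \land (x2 \lor \lnot x1) \land x1
≡ (\lnot x3 \lor \lnot x2) \land (\lnot x3 \lor \lnot x1) \land (x2 \lor \lnot x1) \land x1

(\lnot x3 \lor \lnot x2) \land (\lnot x3 \lor \lnot x1) \land (x2 \lor \lnot x1) \land x1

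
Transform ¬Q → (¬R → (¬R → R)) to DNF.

¬Q → (¬R → (¬R → R))
⇔ ¬¬Q ∨ (¬R → (¬R → R))
⇔ ¬¬Q ∨ ¬¬R ∨ (¬R → R)
⇔ ¬¬Q ∨ ¬¬R ∨ ¬¬R ∨ R
⇔ Q ∨ ¬¬R ∨ ¬¬R ∨ R
⇔ Q ∨ R ∨ ¬¬R ∨ R
⇔ Q ∨ R ∨ R ∨ R
⇔ Q ∨ R

Q ∨ R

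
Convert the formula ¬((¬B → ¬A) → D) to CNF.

(B ∨ ¬A) ∧ ¬D

¬((¬B → ¬A) → D)
≡ ¬(¬(¬B → ¬A) ∨ D)   [eliminate →]
≡ ¬(¬(¬¬B ∨ ¬A) ∨ D)   [eliminate →]
≡ ¬¬(¬¬B ∨ ¬A) ∧ ¬D   [De Morgan]
≡ (¬¬B ∨ ¬A) ∧ ¬D   [double negation]
≡ (B ∨ ¬A) ∧ ¬D   [double negation]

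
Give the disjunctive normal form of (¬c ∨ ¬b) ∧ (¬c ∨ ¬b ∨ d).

¬c ∨ ¬b

(¬c ∨ ¬b) ∧ (¬c ∨ ¬b ∨ d)
⇔ (¬c ∧ ¬c) ∨ (¬c ∧ ¬b) ∨ (¬c ∧ d) ∨ (¬b ∧ ¬c) ∨ (¬b ∧ ¬b) ∨ (¬b ∧ d)
⇔ ¬c ∨ ¬b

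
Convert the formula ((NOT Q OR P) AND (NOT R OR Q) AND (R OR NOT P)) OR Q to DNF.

((NOT Q OR P) AND (NOT R OR Q) AND (R OR NOT P)) OR Q
⇔ (NOT Q AND NOT R AND R) OR (NOT Q AND NOT R AND NOT P) OR (NOT Q AND Q AND R) OR (NOT Q AND Q AND NOT P) OR (P AND NOT R AND R) OR (P AND NOT R AND NOT P) OR (P AND Q AND R) OR (P AND Q AND NOT P) OR Q
⇔ (NOT Q AND NOT R AND NOT P) OR Q

(NOT Q AND NOT R AND NOT P) OR Q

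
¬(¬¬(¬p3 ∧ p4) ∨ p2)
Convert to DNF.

(p3 ∧ ¬p2) ∨ (¬p4 ∧ ¬p2)

¬(¬¬(¬p3 ∧ p4) ∨ p2)
⇔ ¬¬¬(¬p3 ∧ p4) ∧ ¬p2   [De Morgan]
⇔ ¬(¬p3 ∧ p4) ∧ ¬p2   [double negation]
⇔ (¬¬p3 ∨ ¬p4) ∧ ¬p2   [De Morgan]
⇔ (p3 ∨ ¬p4) ∧ ¬p2   [double negation]
⇔ (p3 ∧ ¬p2) ∨ (¬p4 ∧ ¬p2)   [distribute ∧ over ∨]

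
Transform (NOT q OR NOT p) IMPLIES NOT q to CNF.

p OR NOT q

(NOT q OR NOT p) IMPLIES NOT q
= NOT (NOT q OR NOT p) OR NOT q   — eliminate IMPLIES
= (NOT NOT q AND NOT NOT p) OR NOT q   — De Morgan
= (q AND NOT NOT p) OR NOT q   — double negation
= (q AND p) OR NOT q   — double negation
= (q OR NOT q) AND (p OR NOT q)   — distribute OR over AND
= p OR NOT q   — simplify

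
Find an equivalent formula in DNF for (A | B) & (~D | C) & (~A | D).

(A & C & D) | (B & ~D & ~A) | (B & C & ~A) | (B & C & D)

(A | B) & (~D | C) & (~A | D)
= (A & ~D & ~A) | (A & ~D & D) | (A & C & ~A) | (A & C & D) | (B & ~D & ~A) | (B & ~D & D) | (B & C & ~A) | (B & C & D)   [distribute & over |]
= (A & C & D) | (B & ~D & ~A) | (B & C & ~A) | (B & C & D)   [simplify]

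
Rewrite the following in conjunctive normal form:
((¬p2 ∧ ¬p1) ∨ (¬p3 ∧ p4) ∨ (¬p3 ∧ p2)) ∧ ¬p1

(¬p2 ∨ ¬p3) ∧ ¬p1

((¬p2 ∧ ¬p1) ∨ (¬p3 ∧ p4) ∨ (¬p3 ∧ p2)) ∧ ¬p1
= (¬p2 ∨ ¬p3 ∨ ¬p3) ∧ (¬p2 ∨ ¬p3 ∨ p2) ∧ (¬p2 ∨ p4 ∨ ¬p3) ∧ (¬p2 ∨ p4 ∨ p2) ∧ (¬p1 ∨ ¬p3 ∨ ¬p3) ∧ (¬p1 ∨ ¬p3 ∨ p2) ∧ (¬p1 ∨ p4 ∨ ¬p3) ∧ (¬p1 ∨ p4 ∨ p2) ∧ ¬p1   [distribute ∨ over ∧]
= (¬p2 ∨ ¬p3) ∧ ¬p1   [simplify]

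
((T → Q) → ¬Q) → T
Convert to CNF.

((T → Q) → ¬Q) → T
≡ ¬((T → Q) → ¬Q) ∨ T   [eliminate →]
≡ ¬(¬(T → Q) ∨ ¬Q) ∨ T   [eliminate →]
≡ ¬(¬(¬T ∨ Q) ∨ ¬Q) ∨ T   [eliminate →]
≡ (¬¬(¬T ∨ Q) ∧ ¬¬Q) ∨ T   [De Morgan]
≡ ((¬T ∨ Q) ∧ ¬¬Q) ∨ T   [double negation]
≡ ((¬T ∨ Q) ∧ Q) ∨ T   [double negation]
≡ (¬T ∨ Q ∨ T) ∧ (Q ∨ T)   [distribute ∨ over ∧]
≡ Q ∨ T   [simplify]

Q ∨ T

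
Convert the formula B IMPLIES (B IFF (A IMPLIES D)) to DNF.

NOT B OR (NOT A AND B) OR (D AND B)

B IMPLIES (B IFF (A IMPLIES D))
≡ NOT B OR (B IFF (A IMPLIES D))   [eliminate IMPLIES]
≡ NOT B OR ((B IMPLIES (A IMPLIES D)) AND ((A IMPLIES D) IMPLIES B))   [eliminate IFF]
≡ NOT B OR ((NOT B OR (A IMPLIES D)) AND ((A IMPLIES D) IMPLIES B))   [eliminate IMPLIES]
≡ NOT B OR ((NOT B OR NOT A OR D) AND ((A IMPLIES D) IMPLIES B))   [eliminate IMPLIES]
≡ NOT B OR ((NOT B OR NOT A OR D) AND (NOT (A IMPLIES D) OR B))   [eliminate IMPLIES]
≡ NOT B OR ((NOT B OR NOT A OR D) AND (NOT (NOT A OR D) OR B))   [eliminate IMPLIES]
≡ NOT B OR ((NOT B OR NOT A OR D) AND ((NOT NOT A AND NOT D) OR B))   [De Morgan]
≡ NOT B OR ((NOT B OR NOT A OR D) AND ((A AND NOT D) OR B))   [double negation]
≡ NOT B OR (NOT B AND A AND NOT D) OR (NOT B AND B) OR (NOT A AND A AND NOT D) OR (NOT A AND B) OR (D AND A AND NOT D) OR (D AND B)   [distribute AND over OR]
≡ NOT B OR (NOT A AND B) OR (D AND B)   [simplify]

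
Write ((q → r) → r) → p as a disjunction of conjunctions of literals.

((q → r) → r) → p
= ¬((q → r) → r) ∨ p   (eliminate →)
= ¬(¬(q → r) ∨ r) ∨ p   (eliminate →)
= ¬(¬(¬q ∨ r) ∨ r) ∨ p   (eliminate →)
= (¬¬(¬q ∨ r) ∧ ¬r) ∨ p   (De Morgan)
= ((¬q ∨ r) ∧ ¬r) ∨ p   (double negation)
= (¬q ∧ ¬r) ∨ (r ∧ ¬r) ∨ p   (distribute ∧ over ∨)
= (¬q ∧ ¬r) ∨ p   (simplify)

(¬q ∧ ¬r) ∨ p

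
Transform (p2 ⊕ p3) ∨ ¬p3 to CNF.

(p2 ⊕ p3) ∨ ¬p3
= ((p2 ∨ p3) ∧ ¬(p2 ∧ p3)) ∨ ¬p3   (expand ⊕)
= ((p2 ∨ p3) ∧ (¬p2 ∨ ¬p3)) ∨ ¬p3   (De Morgan)
= (p2 ∨ p3 ∨ ¬p3) ∧ (¬p2 ∨ ¬p3 ∨ ¬p3)   (distribute ∨ over ∧)
= ¬p2 ∨ ¬p3   (simplify)

¬p2 ∨ ¬p3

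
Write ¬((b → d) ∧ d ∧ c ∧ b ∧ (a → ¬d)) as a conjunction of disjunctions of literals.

¬d ∨ ¬c ∨ ¬b ∨ a

¬((b → d) ∧ d ∧ c ∧ b ∧ (a → ¬d))
= ¬((¬b ∨ d) ∧ d ∧ c ∧ b ∧ (a → ¬d))   — eliminate →
= ¬((¬b ∨ d) ∧ d ∧ c ∧ b ∧ (¬a ∨ ¬d))   — eliminate →
= ¬(¬b ∨ d) ∨ ¬d ∨ ¬c ∨ ¬b ∨ ¬(¬a ∨ ¬d)   — De Morgan
= (¬¬b ∧ ¬d) ∨ ¬d ∨ ¬c ∨ ¬b ∨ ¬(¬a ∨ ¬d)   — De Morgan
= (b ∧ ¬d) ∨ ¬d ∨ ¬c ∨ ¬b ∨ ¬(¬a ∨ ¬d)   — double negation
= (b ∧ ¬d) ∨ ¬d ∨ ¬c ∨ ¬b ∨ (¬¬a ∧ ¬¬d)   — De Morgan
= (b ∧ ¬d) ∨ ¬d ∨ ¬c ∨ ¬b ∨ (a ∧ ¬¬d)   — double negation
= (b ∧ ¬d) ∨ ¬d ∨ ¬c ∨ ¬b ∨ (a ∧ d)   — double negation
= (b ∨ ¬d ∨ ¬c ∨ ¬b ∨ a) ∧ (b ∨ ¬d ∨ ¬c ∨ ¬b ∨ d) ∧ (¬d ∨ ¬d ∨ ¬c ∨ ¬b ∨ a) ∧ (¬d ∨ ¬d ∨ ¬c ∨ ¬b ∨ d)   — distribute ∨ over ∧
= ¬d ∨ ¬c ∨ ¬b ∨ a   — simplify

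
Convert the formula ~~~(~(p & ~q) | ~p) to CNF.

p & ~q

~~~(~(p & ~q) | ~p)
≡ ~(~(p & ~q) | ~p)   [double negation]
≡ ~~(p & ~q) & ~~p   [De Morgan]
≡ p & ~q & ~~p   [double negation]
≡ p & ~q & p   [double negation]
≡ p & ~q   [simplify]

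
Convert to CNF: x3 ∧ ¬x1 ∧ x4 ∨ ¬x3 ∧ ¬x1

¬x1 ∧ (x4 ∨ ¬x3)

x3 ∧ ¬x1 ∧ x4 ∨ ¬x3 ∧ ¬x1
≡ (x3 ∨ ¬x3) ∧ (x3 ∨ ¬x1) ∧ (¬x1 ∨ ¬x3) ∧ (¬x1 ∨ ¬x1) ∧ (x4 ∨ ¬x3) ∧ (x4 ∨ ¬x1)   [distribute ∨ over ∧]
≡ ¬x1 ∧ (x4 ∨ ¬x3)   [simplify]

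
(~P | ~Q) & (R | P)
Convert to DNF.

(~P & R) | (~Q & R) | (~Q & P)

(~P | ~Q) & (R | P)
≡ (~P & R) | (~P & P) | (~Q & R) | (~Q & P)
≡ (~P & R) | (~Q & R) | (~Q & P)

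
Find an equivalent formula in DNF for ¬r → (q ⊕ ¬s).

¬r → (q ⊕ ¬s)
≡ ¬¬r ∨ (q ⊕ ¬s)   [eliminate →]
≡ ¬¬r ∨ (q ∧ ¬¬s) ∨ (¬q ∧ ¬s)   [expand ⊕]
≡ r ∨ (q ∧ ¬¬s) ∨ (¬q ∧ ¬s)   [double negation]
≡ r ∨ (q ∧ s) ∨ (¬q ∧ ¬s)   [double negation]

r ∨ (q ∧ s) ∨ (¬q ∧ ¬s)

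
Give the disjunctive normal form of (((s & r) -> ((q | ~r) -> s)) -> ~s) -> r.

s | r

(((s & r) -> ((q | ~r) -> s)) -> ~s) -> r
= ~(((s & r) -> ((q | ~r) -> s)) -> ~s) | r   (eliminate ->)
= ~(~((s & r) -> ((q | ~r) -> s)) | ~s) | r   (eliminate ->)
= ~(~(~(s & r) | ((q | ~r) -> s)) | ~s) | r   (eliminate ->)
= ~(~(~(s & r) | ~(q | ~r) | s) | ~s) | r   (eliminate ->)
= (~~(~(s & r) | ~(q | ~r) | s) & ~~s) | r   (De Morgan)
= ((~(s & r) | ~(q | ~r) | s) & ~~s) | r   (double negation)
= ((~s | ~r | ~(q | ~r) | s) & ~~s) | r   (De Morgan)
= ((~s | ~r | (~q & ~~r) | s) & ~~s) | r   (De Morgan)
= ((~s | ~r | (~q & r) | s) & ~~s) | r   (double negation)
= ((~s | ~r | (~q & r) | s) & s) | r   (double negation)
= (~s & s) | (~r & s) | (~q & r & s) | (s & s) | r   (distribute & over |)
= s | r   (simplify)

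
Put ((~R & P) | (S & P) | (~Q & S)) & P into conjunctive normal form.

(~R | S) & P

((~R & P) | (S & P) | (~Q & S)) & P
⇔ (~R | S | ~Q) & (~R | S | S) & (~R | P | ~Q) & (~R | P | S) & (P | S | ~Q) & (P | S | S) & (P | P | ~Q) & (P | P | S) & P   [distribute | over &]
⇔ (~R | S) & P   [simplify]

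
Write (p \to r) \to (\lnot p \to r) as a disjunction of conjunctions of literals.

(p \to r) \to (\lnot p \to r)
⇔ \lnot (p \to r) \lor (\lnot p \to r)   [eliminate \to]
⇔ \lnot (\lnot p \lor r) \lor (\lnot p \to r)   [eliminate \to]
⇔ \lnot (\lnot p \lor r) \lor \lnot \lnot p \lor r   [eliminate \to]
⇔ \lnot \lnot p \land \lnot r \lor \lnot \lnot p \lor r   [De Morgan]
⇔ p \land \lnot r \lor \lnot \lnot p \lor r   [double negation]
⇔ p \land \lnot r \lor p \lor r   [double negation]
⇔ p \lor r   [simplify]

p \lor r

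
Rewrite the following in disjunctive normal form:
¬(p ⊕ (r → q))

¬(p ⊕ (r → q))
≡ ¬((p ∧ ¬(r → q)) ∨ (¬p ∧ (r → q)))
≡ ¬((p ∧ ¬(¬r ∨ q)) ∨ (¬p ∧ (r → q)))
≡ ¬((p ∧ ¬(¬r ∨ q)) ∨ (¬p ∧ (¬r ∨ q)))
≡ ¬(p ∧ ¬(¬r ∨ q)) ∧ ¬(¬p ∧ (¬r ∨ q))
≡ (¬p ∨ ¬¬(¬r ∨ q)) ∧ ¬(¬p ∧ (¬r ∨ q))
≡ (¬p ∨ ¬r ∨ q) ∧ ¬(¬p ∧ (¬r ∨ q))
≡ (¬p ∨ ¬r ∨ q) ∧ (¬¬p ∨ ¬(¬r ∨ q))
≡ (¬p ∨ ¬r ∨ q) ∧ (p ∨ ¬(¬r ∨ q))
≡ (¬p ∨ ¬r ∨ q) ∧ (p ∨ (¬¬r ∧ ¬q))
≡ (¬p ∨ ¬r ∨ q) ∧ (p ∨ (r ∧ ¬q))
≡ (¬p ∧ p) ∨ (¬p ∧ r ∧ ¬q) ∨ (¬r ∧ p) ∨ (¬r ∧ r ∧ ¬q) ∨ (q ∧ p) ∨ (q ∧ r ∧ ¬q)
≡ (¬p ∧ r ∧ ¬q) ∨ (¬r ∧ p) ∨ (q ∧ p)

(¬p ∧ r ∧ ¬q) ∨ (¬r ∧ p) ∨ (q ∧ p)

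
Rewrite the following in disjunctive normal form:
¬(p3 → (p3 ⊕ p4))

p3 ∧ p4

¬(p3 → (p3 ⊕ p4))
= ¬(¬p3 ∨ (p3 ⊕ p4))   — eliminate →
= ¬(¬p3 ∨ (p3 ∧ ¬p4) ∨ (¬p3 ∧ p4))   — expand ⊕
= ¬¬p3 ∧ ¬(p3 ∧ ¬p4) ∧ ¬(¬p3 ∧ p4)   — De Morgan
= p3 ∧ ¬(p3 ∧ ¬p4) ∧ ¬(¬p3 ∧ p4)   — double negation
= p3 ∧ (¬p3 ∨ ¬¬p4) ∧ ¬(¬p3 ∧ p4)   — De Morgan
= p3 ∧ (¬p3 ∨ p4) ∧ ¬(¬p3 ∧ p4)   — double negation
= p3 ∧ (¬p3 ∨ p4) ∧ (¬¬p3 ∨ ¬p4)   — De Morgan
= p3 ∧ (¬p3 ∨ p4) ∧ (p3 ∨ ¬p4)   — double negation
= (p3 ∧ ¬p3 ∧ p3) ∨ (p3 ∧ ¬p3 ∧ ¬p4) ∨ (p3 ∧ p4 ∧ p3) ∨ (p3 ∧ p4 ∧ ¬p4)   — distribute ∧ over ∨
= p3 ∧ p4   — simplify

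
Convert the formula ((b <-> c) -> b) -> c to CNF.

((b <-> c) -> b) -> c
≡ ~((b <-> c) -> b) | c   [eliminate ->]
≡ ~(~(b <-> c) | b) | c   [eliminate ->]
≡ ~(~((b -> c) & (c -> b)) | b) | c   [eliminate <->]
≡ ~(~((~b | c) & (c -> b)) | b) | c   [eliminate ->]
≡ ~(~((~b | c) & (~c | b)) | b) | c   [eliminate ->]
≡ (~~((~b | c) & (~c | b)) & ~b) | c   [De Morgan]
≡ ((~b | c) & (~c | b) & ~b) | c   [double negation]
≡ (~b | c | c) & (~c | b | c) & (~b | c)   [distribute | over &]
≡ ~b | c   [simplify]

~b | c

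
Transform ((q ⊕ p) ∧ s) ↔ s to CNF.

(¬s ∨ q ∨ p) ∧ (¬s ∨ ¬q ∨ ¬p)

((q ⊕ p) ∧ s) ↔ s
⇔ (((q ⊕ p) ∧ s) → s) ∧ (s → ((q ⊕ p) ∧ s))   — eliminate ↔
⇔ (¬((q ⊕ p) ∧ s) ∨ s) ∧ (s → ((q ⊕ p) ∧ s))   — eliminate →
⇔ (¬((q ∨ p) ∧ ¬(q ∧ p) ∧ s) ∨ s) ∧ (s → ((q ⊕ p) ∧ s))   — expand ⊕
⇔ (¬((q ∨ p) ∧ ¬(q ∧ p) ∧ s) ∨ s) ∧ (¬s ∨ ((q ⊕ p) ∧ s))   — eliminate →
⇔ (¬((q ∨ p) ∧ ¬(q ∧ p) ∧ s) ∨ s) ∧ (¬s ∨ ((q ∨ p) ∧ ¬(q ∧ p) ∧ s))   — expand ⊕
⇔ (¬(q ∨ p) ∨ ¬¬(q ∧ p) ∨ ¬s ∨ s) ∧ (¬s ∨ ((q ∨ p) ∧ ¬(q ∧ p) ∧ s))   — De Morgan
⇔ ((¬q ∧ ¬p) ∨ ¬¬(q ∧ p) ∨ ¬s ∨ s) ∧ (¬s ∨ ((q ∨ p) ∧ ¬(q ∧ p) ∧ s))   — De Morgan
⇔ ((¬q ∧ ¬p) ∨ (q ∧ p) ∨ ¬s ∨ s) ∧ (¬s ∨ ((q ∨ p) ∧ ¬(q ∧ p) ∧ s))   — double negation
⇔ ((¬q ∧ ¬p) ∨ (q ∧ p) ∨ ¬s ∨ s) ∧ (¬s ∨ ((q ∨ p) ∧ (¬q ∨ ¬p) ∧ s))   — De Morgan
⇔ (¬q ∨ q ∨ ¬s ∨ s) ∧ (¬q ∨ p ∨ ¬s ∨ s) ∧ (¬p ∨ q ∨ ¬s ∨ s) ∧ (¬p ∨ p ∨ ¬s ∨ s) ∧ (¬s ∨ q ∨ p) ∧ (¬s ∨ ¬q ∨ ¬p) ∧ (¬s ∨ s)   — distribute ∨ over ∧
⇔ (¬s ∨ q ∨ p) ∧ (¬s ∨ ¬q ∨ ¬p)   — simplify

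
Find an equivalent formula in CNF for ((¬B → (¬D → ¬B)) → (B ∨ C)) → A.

(¬B ∨ A) ∧ (¬C ∨ A)

((¬B → (¬D → ¬B)) → (B ∨ C)) → A
⇔ ¬((¬B → (¬D → ¬B)) → (B ∨ C)) ∨ A   (eliminate →)
⇔ ¬(¬(¬B → (¬D → ¬B)) ∨ B ∨ C) ∨ A   (eliminate →)
⇔ ¬(¬(¬¬B ∨ (¬D → ¬B)) ∨ B ∨ C) ∨ A   (eliminate →)
⇔ ¬(¬(¬¬B ∨ ¬¬D ∨ ¬B) ∨ B ∨ C) ∨ A   (eliminate →)
⇔ (¬¬(¬¬B ∨ ¬¬D ∨ ¬B) ∧ ¬B ∧ ¬C) ∨ A   (De Morgan)
⇔ ((¬¬B ∨ ¬¬D ∨ ¬B) ∧ ¬B ∧ ¬C) ∨ A   (double negation)
⇔ ((B ∨ ¬¬D ∨ ¬B) ∧ ¬B ∧ ¬C) ∨ A   (double negation)
⇔ ((B ∨ D ∨ ¬B) ∧ ¬B ∧ ¬C) ∨ A   (double negation)
⇔ (B ∨ D ∨ ¬B ∨ A) ∧ (¬B ∨ A) ∧ (¬C ∨ A)   (distribute ∨ over ∧)
⇔ (¬B ∨ A) ∧ (¬C ∨ A)   (simplify)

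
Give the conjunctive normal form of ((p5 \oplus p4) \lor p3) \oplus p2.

((p5 \oplus p4) \lor p3) \oplus p2
⇔ ((p5 \oplus p4) \lor p3 \lor p2) \land \lnot (((p5 \oplus p4) \lor p3) \land p2)   [expand \oplus]
⇔ (((p5 \lor p4) \land \lnot (p5 \land p4)) \lor p3 \lor p2) \land \lnot (((p5 \oplus p4) \lor p3) \land p2)   [expand \oplus]
⇔ (((p5 \lor p4) \land \lnot (p5 \land p4)) \lor p3 \lor p2) \land \lnot ((((p5 \lor p4) \land \lnot (p5 \land p4)) \lor p3) \land p2)   [expand \oplus]
⇔ (((p5 \lor p4) \land (\lnot p5 \lor \lnot p4)) \lor p3 \lor p2) \land \lnot ((((p5 \lor p4) \land \lnot (p5 \land p4)) \lor p3) \land p2)   [De Morgan]
⇔ (((p5 \lor p4) \land (\lnot p5 \lor \lnot p4)) \lor p3 \lor p2) \land (\lnot (((p5 \lor p4) \land \lnot (p5 \land p4)) \lor p3) \lor \lnot p2)   [De Morgan]
⇔ (((p5 \lor p4) \land (\lnot p5 \lor \lnot p4)) \lor p3 \lor p2) \land ((\lnot ((p5 \lor p4) \land \lnot (p5 \land p4)) \land \lnot p3) \lor \lnot p2)   [De Morgan]
⇔ (((p5 \lor p4) \land (\lnot p5 \lor \lnot p4)) \lor p3 \lor p2) \land (((\lnot (p5 \lor p4) \lor \lnot \lnot (p5 \land p4)) \land \lnot p3) \lor \lnot p2)   [De Morgan]
⇔ (((p5 \lor p4) \land (\lnot p5 \lor \lnot p4)) \lor p3 \lor p2) \land ((((\lnot p5 \land \lnot p4) \lor \lnot \lnot (p5 \land p4)) \land \lnot p3) \lor \lnot p2)   [De Morgan]
⇔ (((p5 \lor p4) \land (\lnot p5 \lor \lnot p4)) \lor p3 \lor p2) \land ((((\lnot p5 \land \lnot p4) \lor (p5 \land p4)) \land \lnot p3) \lor \lnot p2)   [double negation]
⇔ (p5 \lor p4 \lor p3 \lor p2) \land (\lnot p5 \lor \lnot p4 \lor p3 \lor p2) \land (\lnot p5 \lor p5 \lor \lnot p2) \land (\lnot p5 \lor p4 \lor \lnot p2) \land (\lnot p4 \lor p5 \lor \lnot p2) \land (\lnot p4 \lor p4 \lor \lnot p2) \land (\lnot p3 \lor \lnot p2)   [distribute \lor over \land]
⇔ (p5 \lor p4 \lor p3 \lor p2) \land (\lnot p5 \lor \lnot p4 \lor p3 \lor p2) \land (\lnot p5 \lor p4 \lor \lnot p2) \land (\lnot p4 \lor p5 \lor \lnot p2) \land (\lnot p3 \lor \lnot p2)   [simplify]

(p5 \lor p4 \lor p3 \lor p2) \land (\lnot p5 \lor \lnot p4 \lor p3 \lor p2) \land (\lnot p5 \lor p4 \lor \lnot p2) \land (\lnot p4 \lor p5 \lor \lnot p2) \land (\lnot p3 \lor \lnot p2)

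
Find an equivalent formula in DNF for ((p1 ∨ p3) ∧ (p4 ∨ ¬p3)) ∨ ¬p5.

((p1 ∨ p3) ∧ (p4 ∨ ¬p3)) ∨ ¬p5
⇔ (p1 ∧ p4) ∨ (p1 ∧ ¬p3) ∨ (p3 ∧ p4) ∨ (p3 ∧ ¬p3) ∨ ¬p5   [distribute ∧ over ∨]
⇔ (p1 ∧ p4) ∨ (p1 ∧ ¬p3) ∨ (p3 ∧ p4) ∨ ¬p5   [simplify]

(p1 ∧ p4) ∨ (p1 ∧ ¬p3) ∨ (p3 ∧ p4) ∨ ¬p5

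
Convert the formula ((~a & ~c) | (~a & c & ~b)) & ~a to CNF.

((~a & ~c) | (~a & c & ~b)) & ~a
= (~a | ~a) & (~a | c) & (~a | ~b) & (~c | ~a) & (~c | c) & (~c | ~b) & ~a
= ~a & (~c | ~b)

~a & (~c | ~b)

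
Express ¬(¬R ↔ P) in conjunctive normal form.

(¬R ∨ P) ∧ (¬P ∨ R)

¬(¬R ↔ P)
≡ ¬((¬R → P) ∧ (P → ¬R))
≡ ¬((¬¬R ∨ P) ∧ (P → ¬R))
≡ ¬((¬¬R ∨ P) ∧ (¬P ∨ ¬R))
≡ ¬(¬¬R ∨ P) ∨ ¬(¬P ∨ ¬R)
≡ (¬¬¬R ∧ ¬P) ∨ ¬(¬P ∨ ¬R)
≡ (¬R ∧ ¬P) ∨ ¬(¬P ∨ ¬R)
≡ (¬R ∧ ¬P) ∨ (¬¬P ∧ ¬¬R)
≡ (¬R ∧ ¬P) ∨ (P ∧ ¬¬R)
≡ (¬R ∧ ¬P) ∨ (P ∧ R)
≡ (¬R ∨ P) ∧ (¬R ∨ R) ∧ (¬P ∨ P) ∧ (¬P ∨ R)
≡ (¬R ∨ P) ∧ (¬P ∨ R)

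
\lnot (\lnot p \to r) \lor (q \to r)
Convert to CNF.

\lnot p \lor \lnot q \lor r

\lnot (\lnot p \to r) \lor (q \to r)
= \lnot (\lnot \lnot p \lor r) \lor (q \to r)   [eliminate \to]
= \lnot (\lnot \lnot p \lor r) \lor \lnot q \lor r   [eliminate \to]
= \lnot \lnot \lnot p \land \lnot r \lor \lnot q \lor r   [De Morgan]
= \lnot p \land \lnot r \lor \lnot q \lor r   [double negation]
= (\lnot p \lor \lnot q \lor r) \land (\lnot r \lor \lnot q \lor r)   [distribute \lor over \land]
= \lnot p \lor \lnot q \lor r   [simplify]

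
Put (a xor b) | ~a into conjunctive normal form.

~a | ~b

(a xor b) | ~a
≡ ((a | b) & ~(a & b)) | ~a   — expand xor
≡ ((a | b) & (~a | ~b)) | ~a   — De Morgan
≡ (a | b | ~a) & (~a | ~b | ~a)   — distribute | over &
≡ ~a | ~b   — simplify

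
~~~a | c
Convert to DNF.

~a | c

~~~a | c
= ~a | c   [double negation]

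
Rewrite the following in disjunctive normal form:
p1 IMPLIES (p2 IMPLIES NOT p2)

NOT p1 OR NOT p2

p1 IMPLIES (p2 IMPLIES NOT p2)
≡ NOT p1 OR (p2 IMPLIES NOT p2)   [eliminate IMPLIES]
≡ NOT p1 OR NOT p2 OR NOT p2   [eliminate IMPLIES]
≡ NOT p1 OR NOT p2   [simplify]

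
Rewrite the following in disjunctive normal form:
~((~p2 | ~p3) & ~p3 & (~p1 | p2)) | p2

p3 | (p1 & ~p2) | p2

~((~p2 | ~p3) & ~p3 & (~p1 | p2)) | p2
⇔ ~(~p2 | ~p3) | ~~p3 | ~(~p1 | p2) | p2   — De Morgan
⇔ (~~p2 & ~~p3) | ~~p3 | ~(~p1 | p2) | p2   — De Morgan
⇔ (p2 & ~~p3) | ~~p3 | ~(~p1 | p2) | p2   — double negation
⇔ (p2 & p3) | ~~p3 | ~(~p1 | p2) | p2   — double negation
⇔ (p2 & p3) | p3 | ~(~p1 | p2) | p2   — double negation
⇔ (p2 & p3) | p3 | (~~p1 & ~p2) | p2   — De Morgan
⇔ (p2 & p3) | p3 | (p1 & ~p2) | p2   — double negation
⇔ p3 | (p1 & ~p2) | p2   — simplify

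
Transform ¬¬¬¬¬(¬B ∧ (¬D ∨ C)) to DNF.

B ∨ (D ∧ ¬C)

¬¬¬¬¬(¬B ∧ (¬D ∨ C))
⇔ ¬¬¬(¬B ∧ (¬D ∨ C))
⇔ ¬(¬B ∧ (¬D ∨ C))
⇔ ¬¬B ∨ ¬(¬D ∨ C)
⇔ B ∨ ¬(¬D ∨ C)
⇔ B ∨ (¬¬D ∧ ¬C)
⇔ B ∨ (D ∧ ¬C)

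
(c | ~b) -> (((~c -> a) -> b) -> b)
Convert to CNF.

(c | ~b) -> (((~c -> a) -> b) -> b)
≡ ~(c | ~b) | (((~c -> a) -> b) -> b)   (eliminate ->)
≡ ~(c | ~b) | ~((~c -> a) -> b) | b   (eliminate ->)
≡ ~(c | ~b) | ~(~(~c -> a) | b) | b   (eliminate ->)
≡ ~(c | ~b) | ~(~(~~c | a) | b) | b   (eliminate ->)
≡ (~c & ~~b) | ~(~(~~c | a) | b) | b   (De Morgan)
≡ (~c & b) | ~(~(~~c | a) | b) | b   (double negation)
≡ (~c & b) | (~~(~~c | a) & ~b) | b   (De Morgan)
≡ (~c & b) | ((~~c | a) & ~b) | b   (double negation)
≡ (~c & b) | ((c | a) & ~b) | b   (double negation)
≡ (~c | c | a | b) & (~c | ~b | b) & (b | c | a | b) & (b | ~b | b)   (distribute | over &)
≡ b | c | a   (simplify)

b | c | a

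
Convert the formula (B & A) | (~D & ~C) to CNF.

(B & A) | (~D & ~C)
= (B | ~D) & (B | ~C) & (A | ~D) & (A | ~C)   — distribute | over &

(B | ~D) & (B | ~C) & (A | ~D) & (A | ~C)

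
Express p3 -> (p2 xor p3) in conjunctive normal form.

p3 -> (p2 xor p3)
≡ ~p3 | (p2 xor p3)
≡ ~p3 | ((p2 | p3) & ~(p2 & p3))
≡ ~p3 | ((p2 | p3) & (~p2 | ~p3))
≡ (~p3 | p2 | p3) & (~p3 | ~p2 | ~p3)
≡ ~p3 | ~p2

~p3 | ~p2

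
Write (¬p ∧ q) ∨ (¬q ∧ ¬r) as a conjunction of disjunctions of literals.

(¬p ∧ q) ∨ (¬q ∧ ¬r)
= (¬p ∨ ¬q) ∧ (¬p ∨ ¬r) ∧ (q ∨ ¬q) ∧ (q ∨ ¬r)   [distribute ∨ over ∧]
= (¬p ∨ ¬q) ∧ (¬p ∨ ¬r) ∧ (q ∨ ¬r)   [simplify]

(¬p ∨ ¬q) ∧ (¬p ∨ ¬r) ∧ (q ∨ ¬r)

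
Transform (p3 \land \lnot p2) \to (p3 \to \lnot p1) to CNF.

\lnot p3 \lor p2 \lor \lnot p1

(p3 \land \lnot p2) \to (p3 \to \lnot p1)
≡ \lnot (p3 \land \lnot p2) \lor (p3 \to \lnot p1)   (eliminate \to)
≡ \lnot (p3 \land \lnot p2) \lor \lnot p3 \lor \lnot p1   (eliminate \to)
≡ \lnot p3 \lor \lnot \lnot p2 \lor \lnot p3 \lor \lnot p1   (De Morgan)
≡ \lnot p3 \lor p2 \lor \lnot p3 \lor \lnot p1   (double negation)
≡ \lnot p3 \lor p2 \lor \lnot p1   (simplify)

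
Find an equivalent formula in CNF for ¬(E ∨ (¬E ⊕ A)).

¬E ∧ (E ∨ A)

¬(E ∨ (¬E ⊕ A))
= ¬(E ∨ ((¬E ∨ A) ∧ ¬(¬E ∧ A)))   — expand ⊕
= ¬E ∧ ¬((¬E ∨ A) ∧ ¬(¬E ∧ A))   — De Morgan
= ¬E ∧ (¬(¬E ∨ A) ∨ ¬¬(¬E ∧ A))   — De Morgan
= ¬E ∧ ((¬¬E ∧ ¬A) ∨ ¬¬(¬E ∧ A))   — De Morgan
= ¬E ∧ ((E ∧ ¬A) ∨ ¬¬(¬E ∧ A))   — double negation
= ¬E ∧ ((E ∧ ¬A) ∨ (¬E ∧ A))   — double negation
= ¬E ∧ (E ∨ ¬E) ∧ (E ∨ A) ∧ (¬A ∨ ¬E) ∧ (¬A ∨ A)   — distribute ∨ over ∧
= ¬E ∧ (E ∨ A)   — simplify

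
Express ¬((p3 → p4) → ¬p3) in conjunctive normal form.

(¬p3 ∨ p4) ∧ p3

¬((p3 → p4) → ¬p3)
= ¬(¬(p3 → p4) ∨ ¬p3)   [eliminate →]
= ¬(¬(¬p3 ∨ p4) ∨ ¬p3)   [eliminate →]
= ¬¬(¬p3 ∨ p4) ∧ ¬¬p3   [De Morgan]
= (¬p3 ∨ p4) ∧ ¬¬p3   [double negation]
= (¬p3 ∨ p4) ∧ p3   [double negation]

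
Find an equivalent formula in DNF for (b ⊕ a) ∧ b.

(b ⊕ a) ∧ b
⇔ ((b ∧ ¬a) ∨ (¬b ∧ a)) ∧ b
⇔ (b ∧ ¬a ∧ b) ∨ (¬b ∧ a ∧ b)
⇔ b ∧ ¬a

b ∧ ¬a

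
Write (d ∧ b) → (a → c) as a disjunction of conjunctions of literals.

(d ∧ b) → (a → c)
≡ ¬(d ∧ b) ∨ (a → c)   [eliminate →]
≡ ¬(d ∧ b) ∨ ¬a ∨ c   [eliminate →]
≡ ¬d ∨ ¬b ∨ ¬a ∨ c   [De Morgan]

¬d ∨ ¬b ∨ ¬a ∨ c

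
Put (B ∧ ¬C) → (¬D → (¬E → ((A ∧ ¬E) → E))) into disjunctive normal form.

(B ∧ ¬C) → (¬D → (¬E → ((A ∧ ¬E) → E)))
≡ ¬(B ∧ ¬C) ∨ (¬D → (¬E → ((A ∧ ¬E) → E)))   — eliminate →
≡ ¬(B ∧ ¬C) ∨ ¬¬D ∨ (¬E → ((A ∧ ¬E) → E))   — eliminate →
≡ ¬(B ∧ ¬C) ∨ ¬¬D ∨ ¬¬E ∨ ((A ∧ ¬E) → E)   — eliminate →
≡ ¬(B ∧ ¬C) ∨ ¬¬D ∨ ¬¬E ∨ ¬(A ∧ ¬E) ∨ E   — eliminate →
≡ ¬B ∨ ¬¬C ∨ ¬¬D ∨ ¬¬E ∨ ¬(A ∧ ¬E) ∨ E   — De Morgan
≡ ¬B ∨ C ∨ ¬¬D ∨ ¬¬E ∨ ¬(A ∧ ¬E) ∨ E   — double negation
≡ ¬B ∨ C ∨ D ∨ ¬¬E ∨ ¬(A ∧ ¬E) ∨ E   — double negation
≡ ¬B ∨ C ∨ D ∨ E ∨ ¬(A ∧ ¬E) ∨ E   — double negation
≡ ¬B ∨ C ∨ D ∨ E ∨ ¬A ∨ ¬¬E ∨ E   — De Morgan
≡ ¬B ∨ C ∨ D ∨ E ∨ ¬A ∨ E ∨ E   — double negation
≡ ¬B ∨ C ∨ D ∨ E ∨ ¬A   — simplify

¬B ∨ C ∨ D ∨ E ∨ ¬A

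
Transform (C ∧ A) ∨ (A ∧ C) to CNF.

C ∧ A

(C ∧ A) ∨ (A ∧ C)
= (C ∨ A) ∧ (C ∨ C) ∧ (A ∨ A) ∧ (A ∨ C)   (distribute ∨ over ∧)
= C ∧ A   (simplify)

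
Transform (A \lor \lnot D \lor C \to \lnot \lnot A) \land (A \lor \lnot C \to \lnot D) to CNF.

(D \lor A) \land (\lnot C \lor A) \land (\lnot A \lor \lnot D) \land (C \lor \lnot D)

(A \lor \lnot D \lor C \to \lnot \lnot A) \land (A \lor \lnot C \to \lnot D)
= (\lnot (A \lor \lnot D \lor C) \lor \lnot \lnot A) \land (A \lor \lnot C \to \lnot D)   [eliminate \to]
= (\lnot (A \lor \lnot D \lor C) \lor \lnot \lnot A) \land (\lnot (A \lor \lnot C) \lor \lnot D)   [eliminate \to]
= (\lnot A \land \lnot \lnot D \land \lnot C \lor \lnot \lnot A) \land (\lnot (A \lor \lnot C) \lor \lnot D)   [De Morgan]
= (\lnot A \land D \land \lnot C \lor \lnot \lnot A) \land (\lnot (A \lor \lnot C) \lor \lnot D)   [double negation]
= (\lnot A \land D \land \lnot C \lor A) \land (\lnot (A \lor \lnot C) \lor \lnot D)   [double negation]
= (\lnot A \land D \land \lnot C \lor A) \land (\lnot A \land \lnot \lnot C \lor \lnot D)   [De Morgan]
= (\lnot A \land D \land \lnot C \lor A) \land (\lnot A \land C \lor \lnot D)   [double negation]
= (\lnot A \lor A) \land (D \lor A) \land (\lnot C \lor A) \land (\lnot A \lor \lnot D) \land (C \lor \lnot D)   [distribute \lor over \land]
= (D \lor A) \land (\lnot C \lor A) \land (\lnot A \lor \lnot D) \land (C \lor \lnot D)   [simplify]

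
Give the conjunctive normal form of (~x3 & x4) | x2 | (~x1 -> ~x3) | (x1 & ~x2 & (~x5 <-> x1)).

(~x3 & x4) | x2 | (~x1 -> ~x3) | (x1 & ~x2 & (~x5 <-> x1))
≡ (~x3 & x4) | x2 | ~~x1 | ~x3 | (x1 & ~x2 & (~x5 <-> x1))   (eliminate ->)
≡ (~x3 & x4) | x2 | ~~x1 | ~x3 | (x1 & ~x2 & (~x5 -> x1) & (x1 -> ~x5))   (eliminate <->)
≡ (~x3 & x4) | x2 | ~~x1 | ~x3 | (x1 & ~x2 & (~~x5 | x1) & (x1 -> ~x5))   (eliminate ->)
≡ (~x3 & x4) | x2 | ~~x1 | ~x3 | (x1 & ~x2 & (~~x5 | x1) & (~x1 | ~x5))   (eliminate ->)
≡ (~x3 & x4) | x2 | x1 | ~x3 | (x1 & ~x2 & (~~x5 | x1) & (~x1 | ~x5))   (double negation)
≡ (~x3 & x4) | x2 | x1 | ~x3 | (x1 & ~x2 & (x5 | x1) & (~x1 | ~x5))   (double negation)
≡ (~x3 | x2 | x1 | ~x3 | x1) & (~x3 | x2 | x1 | ~x3 | ~x2) & (~x3 | x2 | x1 | ~x3 | x5 | x1) & (~x3 | x2 | x1 | ~x3 | ~x1 | ~x5) & (x4 | x2 | x1 | ~x3 | x1) & (x4 | x2 | x1 | ~x3 | ~x2) & (x4 | x2 | x1 | ~x3 | x5 | x1) & (x4 | x2 | x1 | ~x3 | ~x1 | ~x5)   (distribute | over &)
≡ ~x3 | x2 | x1   (simplify)

~x3 | x2 | x1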